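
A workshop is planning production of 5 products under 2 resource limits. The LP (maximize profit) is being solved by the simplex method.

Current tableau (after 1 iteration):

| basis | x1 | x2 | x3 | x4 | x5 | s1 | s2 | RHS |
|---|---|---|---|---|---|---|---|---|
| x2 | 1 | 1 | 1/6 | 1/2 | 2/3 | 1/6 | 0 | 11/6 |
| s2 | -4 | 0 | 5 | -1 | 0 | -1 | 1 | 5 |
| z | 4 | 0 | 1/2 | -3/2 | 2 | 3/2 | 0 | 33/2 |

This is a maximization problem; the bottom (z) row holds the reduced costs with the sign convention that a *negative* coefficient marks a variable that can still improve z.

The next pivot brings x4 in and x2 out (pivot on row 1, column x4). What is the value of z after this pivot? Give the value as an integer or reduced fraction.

Minimum ratio for x4: (11/6)/(1/2) = 11/3.
z changes by −(z-row coeff of x4)·ratio = −(-3/2)·(11/3) = 11/2.
New z = 33/2 + (11/2) = 22.

22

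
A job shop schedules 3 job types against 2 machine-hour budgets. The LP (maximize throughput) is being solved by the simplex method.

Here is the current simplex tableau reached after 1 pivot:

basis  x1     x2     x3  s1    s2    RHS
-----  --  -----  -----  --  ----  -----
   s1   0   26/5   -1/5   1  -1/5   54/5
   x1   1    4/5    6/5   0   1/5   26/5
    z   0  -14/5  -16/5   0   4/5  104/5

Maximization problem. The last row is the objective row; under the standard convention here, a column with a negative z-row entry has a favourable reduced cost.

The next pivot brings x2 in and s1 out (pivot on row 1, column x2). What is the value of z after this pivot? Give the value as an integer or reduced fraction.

346/13

Minimum ratio for x2: (54/5)/(26/5) = 27/13.
z changes by −(z-row coeff of x2)·ratio = −(-14/5)·(27/13) = 378/65.
New z = 104/5 + (378/65) = 346/13.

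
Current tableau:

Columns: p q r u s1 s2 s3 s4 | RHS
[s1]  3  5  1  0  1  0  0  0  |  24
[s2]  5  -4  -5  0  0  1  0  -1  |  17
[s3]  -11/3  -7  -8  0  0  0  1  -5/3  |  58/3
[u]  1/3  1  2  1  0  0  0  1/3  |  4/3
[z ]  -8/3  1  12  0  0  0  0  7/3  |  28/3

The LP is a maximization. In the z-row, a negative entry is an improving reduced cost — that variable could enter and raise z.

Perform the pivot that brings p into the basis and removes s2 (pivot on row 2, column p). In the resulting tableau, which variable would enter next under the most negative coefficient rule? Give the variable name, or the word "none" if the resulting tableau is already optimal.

Pivot element 5. New z-row = old z-row − (-8/3)·(row 2/5).
Updated z-row coefficients: p: 0, q: -17/15, r: 28/3, u: 0, s1: 0, s2: 8/15, s3: 0, s4: 9/5.
The most negative is -17/15 in column q, so q would enter next.

q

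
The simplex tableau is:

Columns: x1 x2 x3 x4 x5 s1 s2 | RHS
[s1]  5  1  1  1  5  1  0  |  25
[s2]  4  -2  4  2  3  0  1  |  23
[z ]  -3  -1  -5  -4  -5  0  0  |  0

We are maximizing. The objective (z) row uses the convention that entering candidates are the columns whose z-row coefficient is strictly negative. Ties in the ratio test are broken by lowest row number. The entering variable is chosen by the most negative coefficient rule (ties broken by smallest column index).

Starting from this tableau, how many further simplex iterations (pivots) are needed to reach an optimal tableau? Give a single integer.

pivot: x3 in, s2 out → z = 115/4
pivot: x2 in, s1 out → z = 221/3
pivot: x4 in, x3 out → z = 319/4
No improving column remains; optimal.

3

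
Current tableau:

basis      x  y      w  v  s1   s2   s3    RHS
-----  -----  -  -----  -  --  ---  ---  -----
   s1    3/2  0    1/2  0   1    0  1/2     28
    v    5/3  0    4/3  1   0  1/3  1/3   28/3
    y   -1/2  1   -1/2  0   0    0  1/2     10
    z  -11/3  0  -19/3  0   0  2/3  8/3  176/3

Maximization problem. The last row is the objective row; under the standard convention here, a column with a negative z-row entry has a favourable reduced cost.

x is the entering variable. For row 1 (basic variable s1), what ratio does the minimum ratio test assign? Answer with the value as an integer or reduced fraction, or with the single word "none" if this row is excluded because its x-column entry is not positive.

56/3

Ratio = RHS / (x entry) = 28 / (3/2) = 56/3.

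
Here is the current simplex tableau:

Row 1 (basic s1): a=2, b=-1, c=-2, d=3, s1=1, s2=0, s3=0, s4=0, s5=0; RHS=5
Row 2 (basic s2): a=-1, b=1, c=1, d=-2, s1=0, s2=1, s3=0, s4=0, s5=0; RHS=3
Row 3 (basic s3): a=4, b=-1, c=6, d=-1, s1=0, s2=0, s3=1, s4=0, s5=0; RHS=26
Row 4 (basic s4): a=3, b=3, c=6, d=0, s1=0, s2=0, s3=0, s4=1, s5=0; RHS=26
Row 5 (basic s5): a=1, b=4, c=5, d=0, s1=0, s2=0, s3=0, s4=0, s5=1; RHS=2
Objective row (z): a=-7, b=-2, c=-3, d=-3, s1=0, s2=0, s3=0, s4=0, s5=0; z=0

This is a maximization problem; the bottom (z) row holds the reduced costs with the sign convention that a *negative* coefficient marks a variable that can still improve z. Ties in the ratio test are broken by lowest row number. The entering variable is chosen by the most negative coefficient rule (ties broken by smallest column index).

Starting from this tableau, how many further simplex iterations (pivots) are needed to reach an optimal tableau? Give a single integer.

2

pivot: a in, s5 out → z = 14
pivot: d in, s1 out → z = 15
No improving column remains; optimal.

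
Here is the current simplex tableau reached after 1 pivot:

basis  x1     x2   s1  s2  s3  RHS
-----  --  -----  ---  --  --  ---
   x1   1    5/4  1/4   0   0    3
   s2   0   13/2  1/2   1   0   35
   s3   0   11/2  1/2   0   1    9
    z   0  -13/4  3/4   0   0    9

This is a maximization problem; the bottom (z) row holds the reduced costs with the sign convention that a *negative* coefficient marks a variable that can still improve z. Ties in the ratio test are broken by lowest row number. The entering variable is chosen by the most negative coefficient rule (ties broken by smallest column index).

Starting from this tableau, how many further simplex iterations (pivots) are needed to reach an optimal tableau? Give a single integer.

1

pivot: x2 in, s3 out → z = 315/22
No improving column remains; optimal.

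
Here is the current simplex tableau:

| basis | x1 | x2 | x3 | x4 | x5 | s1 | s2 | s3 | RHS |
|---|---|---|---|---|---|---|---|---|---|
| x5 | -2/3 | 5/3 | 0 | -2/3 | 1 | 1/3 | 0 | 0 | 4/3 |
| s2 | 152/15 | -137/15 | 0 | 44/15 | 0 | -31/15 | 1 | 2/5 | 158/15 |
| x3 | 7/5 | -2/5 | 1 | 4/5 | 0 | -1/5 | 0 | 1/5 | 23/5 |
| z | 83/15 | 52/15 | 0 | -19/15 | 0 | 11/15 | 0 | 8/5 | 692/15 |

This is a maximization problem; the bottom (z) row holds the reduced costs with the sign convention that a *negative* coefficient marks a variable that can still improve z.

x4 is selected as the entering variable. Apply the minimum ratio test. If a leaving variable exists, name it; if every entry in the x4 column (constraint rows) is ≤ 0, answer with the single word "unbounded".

s2

Ratios: row 1 (x5): entry -2/3 ≤ 0, skip; row 2 (s2): (158/15)/(44/15) = 79/22; row 3 (x3): (23/5)/(4/5) = 23/4.
Minimum ratio is in the s2 row, so s2 leaves.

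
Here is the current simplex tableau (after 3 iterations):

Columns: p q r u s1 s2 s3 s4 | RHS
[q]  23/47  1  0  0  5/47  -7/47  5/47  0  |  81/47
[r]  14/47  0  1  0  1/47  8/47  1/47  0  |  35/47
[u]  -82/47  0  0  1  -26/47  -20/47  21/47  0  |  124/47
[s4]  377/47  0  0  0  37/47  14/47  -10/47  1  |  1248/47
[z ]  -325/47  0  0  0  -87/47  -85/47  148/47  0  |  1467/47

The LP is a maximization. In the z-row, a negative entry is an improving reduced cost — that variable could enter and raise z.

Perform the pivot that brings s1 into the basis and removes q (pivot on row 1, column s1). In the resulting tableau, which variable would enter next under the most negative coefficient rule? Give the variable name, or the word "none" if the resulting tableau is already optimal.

s2

Pivot element 5/47. New z-row = old z-row − (-87/47)·(row 1/(5/47)).
Updated z-row coefficients: p: 8/5, q: 87/5, r: 0, u: 0, s1: 0, s2: -22/5, s3: 5, s4: 0.
The most negative is -22/5 in column s2, so s2 would enter next.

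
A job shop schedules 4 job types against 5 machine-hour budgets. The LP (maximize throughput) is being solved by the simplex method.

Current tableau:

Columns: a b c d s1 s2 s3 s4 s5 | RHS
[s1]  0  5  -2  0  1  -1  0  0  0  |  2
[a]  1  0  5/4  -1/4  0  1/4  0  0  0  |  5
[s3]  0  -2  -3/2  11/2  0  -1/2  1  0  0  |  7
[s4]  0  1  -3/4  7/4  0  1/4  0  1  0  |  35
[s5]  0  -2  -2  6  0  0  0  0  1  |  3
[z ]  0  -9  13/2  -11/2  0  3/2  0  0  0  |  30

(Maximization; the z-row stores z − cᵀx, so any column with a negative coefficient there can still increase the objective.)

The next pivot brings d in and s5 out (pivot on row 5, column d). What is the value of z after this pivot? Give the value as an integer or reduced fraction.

Minimum ratio for d: 3/6 = 1/2.
z changes by −(z-row coeff of d)·ratio = −(-11/2)·(1/2) = 11/4.
New z = 30 + (11/4) = 131/4.

131/4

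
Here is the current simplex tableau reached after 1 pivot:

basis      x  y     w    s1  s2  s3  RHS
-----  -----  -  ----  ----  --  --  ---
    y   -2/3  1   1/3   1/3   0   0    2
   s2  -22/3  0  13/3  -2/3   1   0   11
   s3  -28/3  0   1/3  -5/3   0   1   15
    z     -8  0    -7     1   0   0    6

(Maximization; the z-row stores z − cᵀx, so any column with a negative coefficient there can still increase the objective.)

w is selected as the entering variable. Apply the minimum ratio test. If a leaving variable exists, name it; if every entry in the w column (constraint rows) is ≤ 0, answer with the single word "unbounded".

Ratios: row 1 (y): 2/(1/3) = 6; row 2 (s2): 11/(13/3) = 33/13; row 3 (s3): 15/(1/3) = 45.
Minimum ratio is in the s2 row, so s2 leaves.

s2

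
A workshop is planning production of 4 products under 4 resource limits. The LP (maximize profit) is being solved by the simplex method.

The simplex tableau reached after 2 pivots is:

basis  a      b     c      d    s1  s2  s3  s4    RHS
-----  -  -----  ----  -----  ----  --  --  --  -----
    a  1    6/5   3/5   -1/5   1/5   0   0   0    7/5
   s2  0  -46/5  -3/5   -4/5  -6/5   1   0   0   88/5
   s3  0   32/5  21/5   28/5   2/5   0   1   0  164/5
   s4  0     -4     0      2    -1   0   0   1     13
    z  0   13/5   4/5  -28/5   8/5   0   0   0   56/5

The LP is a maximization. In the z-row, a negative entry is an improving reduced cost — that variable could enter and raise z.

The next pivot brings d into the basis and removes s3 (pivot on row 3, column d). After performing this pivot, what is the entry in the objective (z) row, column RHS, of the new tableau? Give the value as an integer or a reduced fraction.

44

Pivot element is row 3, column d: 28/5.
Normalize row 3: new (row 3, RHS) = (164/5)/(28/5) = 41/7.
z-row ← z-row − (-28/5)·(new row 3): 56/5 − (-28/5)·(41/7) = 44.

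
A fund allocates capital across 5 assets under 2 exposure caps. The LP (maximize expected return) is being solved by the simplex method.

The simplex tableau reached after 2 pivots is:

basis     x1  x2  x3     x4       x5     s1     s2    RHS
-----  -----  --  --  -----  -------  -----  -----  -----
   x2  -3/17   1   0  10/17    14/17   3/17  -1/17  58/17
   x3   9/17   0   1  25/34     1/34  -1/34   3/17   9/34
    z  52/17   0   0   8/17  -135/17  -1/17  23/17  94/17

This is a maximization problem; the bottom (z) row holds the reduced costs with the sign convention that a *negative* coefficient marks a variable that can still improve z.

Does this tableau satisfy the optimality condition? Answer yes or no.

Column x5 has objective-row coefficient -135/17, which is negative; an improving pivot exists, so not yet optimal.

no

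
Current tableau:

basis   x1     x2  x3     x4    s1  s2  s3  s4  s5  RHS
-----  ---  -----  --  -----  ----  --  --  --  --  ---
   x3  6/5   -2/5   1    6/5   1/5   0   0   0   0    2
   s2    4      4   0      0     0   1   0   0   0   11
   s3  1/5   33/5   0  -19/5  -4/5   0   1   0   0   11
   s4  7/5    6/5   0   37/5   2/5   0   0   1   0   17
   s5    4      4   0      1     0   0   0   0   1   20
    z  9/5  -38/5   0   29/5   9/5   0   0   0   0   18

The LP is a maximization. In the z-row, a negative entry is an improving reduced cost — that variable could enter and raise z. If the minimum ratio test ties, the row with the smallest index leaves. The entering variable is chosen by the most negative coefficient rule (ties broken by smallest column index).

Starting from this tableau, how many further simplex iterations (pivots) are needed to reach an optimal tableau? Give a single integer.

pivot: x2 in, s3 out → z = 92/3
No improving column remains; optimal.

1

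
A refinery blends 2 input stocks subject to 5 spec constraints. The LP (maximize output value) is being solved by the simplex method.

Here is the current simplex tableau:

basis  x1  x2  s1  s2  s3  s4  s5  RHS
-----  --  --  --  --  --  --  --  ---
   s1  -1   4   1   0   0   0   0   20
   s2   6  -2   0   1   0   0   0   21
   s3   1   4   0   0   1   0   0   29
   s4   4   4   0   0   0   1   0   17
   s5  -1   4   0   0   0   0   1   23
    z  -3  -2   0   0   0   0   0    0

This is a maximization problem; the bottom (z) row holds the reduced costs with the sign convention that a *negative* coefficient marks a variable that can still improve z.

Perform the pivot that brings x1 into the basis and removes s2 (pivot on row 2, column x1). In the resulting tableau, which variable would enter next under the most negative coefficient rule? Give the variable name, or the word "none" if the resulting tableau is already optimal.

Pivot element 6. New z-row = old z-row − (-3)·(row 2/6).
Updated z-row coefficients: x1: 0, x2: -3, s1: 0, s2: 1/2, s3: 0, s4: 0, s5: 0.
The most negative is -3 in column x2, so x2 would enter next.

x2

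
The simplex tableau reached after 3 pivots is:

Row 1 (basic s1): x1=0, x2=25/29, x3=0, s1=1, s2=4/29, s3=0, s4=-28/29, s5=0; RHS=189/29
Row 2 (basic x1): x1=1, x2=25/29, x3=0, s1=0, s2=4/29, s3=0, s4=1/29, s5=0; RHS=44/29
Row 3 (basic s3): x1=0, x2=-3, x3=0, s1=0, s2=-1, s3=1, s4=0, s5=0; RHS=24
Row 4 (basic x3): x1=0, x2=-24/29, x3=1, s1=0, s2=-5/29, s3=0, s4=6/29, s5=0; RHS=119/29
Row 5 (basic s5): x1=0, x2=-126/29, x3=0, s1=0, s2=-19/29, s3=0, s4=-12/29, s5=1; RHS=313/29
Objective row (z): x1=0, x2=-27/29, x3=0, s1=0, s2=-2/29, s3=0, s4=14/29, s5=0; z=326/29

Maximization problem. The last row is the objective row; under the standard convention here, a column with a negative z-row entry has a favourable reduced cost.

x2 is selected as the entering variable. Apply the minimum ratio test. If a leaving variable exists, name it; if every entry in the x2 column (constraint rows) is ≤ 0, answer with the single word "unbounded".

Ratios: row 1 (s1): (189/29)/(25/29) = 189/25; row 2 (x1): (44/29)/(25/29) = 44/25; row 3 (s3): entry -3 ≤ 0, skip; row 4 (x3): entry -24/29 ≤ 0, skip; row 5 (s5): entry -126/29 ≤ 0, skip.
Minimum ratio is in the x1 row, so x1 leaves.

x1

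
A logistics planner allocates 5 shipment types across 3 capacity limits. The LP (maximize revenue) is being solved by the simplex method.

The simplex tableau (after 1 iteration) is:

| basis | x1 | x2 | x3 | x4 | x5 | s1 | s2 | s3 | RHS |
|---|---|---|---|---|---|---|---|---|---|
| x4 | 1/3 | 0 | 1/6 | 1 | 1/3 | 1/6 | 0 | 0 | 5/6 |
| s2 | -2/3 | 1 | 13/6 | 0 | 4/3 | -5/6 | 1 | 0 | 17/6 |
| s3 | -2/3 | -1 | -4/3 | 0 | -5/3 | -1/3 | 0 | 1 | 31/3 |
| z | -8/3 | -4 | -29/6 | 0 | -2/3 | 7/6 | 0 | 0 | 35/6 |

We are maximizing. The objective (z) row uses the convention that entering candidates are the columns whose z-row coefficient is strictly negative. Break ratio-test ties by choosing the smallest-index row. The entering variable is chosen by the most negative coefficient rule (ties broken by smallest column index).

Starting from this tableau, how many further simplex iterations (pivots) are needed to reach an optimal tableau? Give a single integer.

pivot: x3 in, s2 out → z = 158/13
pivot: x1 in, x4 out → z = 94/5
pivot: x2 in, x3 out → z = 61/2
No improving column remains; optimal.

3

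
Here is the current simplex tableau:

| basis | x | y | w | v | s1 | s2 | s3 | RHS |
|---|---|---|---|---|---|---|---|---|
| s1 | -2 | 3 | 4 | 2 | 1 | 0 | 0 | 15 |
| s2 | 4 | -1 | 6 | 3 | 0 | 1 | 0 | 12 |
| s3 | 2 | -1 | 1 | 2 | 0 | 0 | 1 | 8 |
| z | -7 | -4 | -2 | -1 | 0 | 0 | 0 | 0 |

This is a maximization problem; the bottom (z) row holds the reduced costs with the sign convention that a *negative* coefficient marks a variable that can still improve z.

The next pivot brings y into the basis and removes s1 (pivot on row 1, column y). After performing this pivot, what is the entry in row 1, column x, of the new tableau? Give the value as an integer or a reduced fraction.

Pivot element is row 1, column y: 3.
Normalize row 1: new (row 1, x) = (-2)/3 = -2/3.
Row 1 is the pivot row, so the entry is -2/3.

-2/3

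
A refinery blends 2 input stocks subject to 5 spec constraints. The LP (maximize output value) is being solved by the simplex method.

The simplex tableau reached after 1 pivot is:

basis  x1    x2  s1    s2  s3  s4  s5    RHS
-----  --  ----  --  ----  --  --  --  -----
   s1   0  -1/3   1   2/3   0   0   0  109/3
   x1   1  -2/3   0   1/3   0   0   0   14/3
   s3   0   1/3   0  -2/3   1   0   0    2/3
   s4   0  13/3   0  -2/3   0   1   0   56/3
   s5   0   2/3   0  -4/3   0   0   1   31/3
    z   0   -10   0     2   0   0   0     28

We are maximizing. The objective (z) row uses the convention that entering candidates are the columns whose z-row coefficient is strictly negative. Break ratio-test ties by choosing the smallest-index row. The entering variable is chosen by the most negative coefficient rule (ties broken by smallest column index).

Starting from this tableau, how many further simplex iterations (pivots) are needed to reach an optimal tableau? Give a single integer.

pivot: x2 in, s3 out → z = 48
pivot: s2 in, s4 out → z = 141/2
No improving column remains; optimal.

2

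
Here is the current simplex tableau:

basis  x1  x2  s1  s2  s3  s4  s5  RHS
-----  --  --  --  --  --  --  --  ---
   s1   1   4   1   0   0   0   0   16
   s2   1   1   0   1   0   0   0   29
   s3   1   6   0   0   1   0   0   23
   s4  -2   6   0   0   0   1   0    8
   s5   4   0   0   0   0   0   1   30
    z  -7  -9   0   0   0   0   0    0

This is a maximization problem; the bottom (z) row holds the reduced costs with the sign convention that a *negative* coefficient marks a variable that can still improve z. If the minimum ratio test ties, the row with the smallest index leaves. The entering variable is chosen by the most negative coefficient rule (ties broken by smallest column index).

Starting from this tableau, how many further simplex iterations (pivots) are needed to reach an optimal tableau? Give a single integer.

pivot: x2 in, s4 out → z = 12
pivot: x1 in, s1 out → z = 404/7
pivot: s4 in, s5 out → z = 573/8
No improving column remains; optimal.

3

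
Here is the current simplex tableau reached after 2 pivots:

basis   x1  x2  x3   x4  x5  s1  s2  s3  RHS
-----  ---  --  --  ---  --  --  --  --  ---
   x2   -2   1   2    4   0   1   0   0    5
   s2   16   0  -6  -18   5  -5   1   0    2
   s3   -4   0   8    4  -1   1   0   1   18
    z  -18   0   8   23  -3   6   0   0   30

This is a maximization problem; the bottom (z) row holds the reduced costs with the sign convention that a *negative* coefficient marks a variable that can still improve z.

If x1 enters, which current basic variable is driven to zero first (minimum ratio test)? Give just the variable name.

s2

Ratios: row 1 (x2): entry -2 ≤ 0, skip; row 2 (s2): 2/16 = 1/8; row 3 (s3): entry -4 ≤ 0, skip.
Minimum ratio 1/8 is in the s2 row, so s2 leaves.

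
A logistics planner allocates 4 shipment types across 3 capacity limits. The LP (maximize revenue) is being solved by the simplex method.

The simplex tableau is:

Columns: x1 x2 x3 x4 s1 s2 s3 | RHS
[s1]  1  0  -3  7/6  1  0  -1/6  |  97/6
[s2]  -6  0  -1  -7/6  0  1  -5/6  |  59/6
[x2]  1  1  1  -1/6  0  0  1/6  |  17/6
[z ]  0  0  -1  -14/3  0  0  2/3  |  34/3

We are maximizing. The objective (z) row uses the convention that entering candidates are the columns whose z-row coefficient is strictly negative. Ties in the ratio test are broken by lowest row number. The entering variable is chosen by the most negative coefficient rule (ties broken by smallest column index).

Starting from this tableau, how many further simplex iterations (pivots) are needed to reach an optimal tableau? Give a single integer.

2

pivot: x4 in, s1 out → z = 76
pivot: x3 in, x2 out → z = 193
No improving column remains; optimal.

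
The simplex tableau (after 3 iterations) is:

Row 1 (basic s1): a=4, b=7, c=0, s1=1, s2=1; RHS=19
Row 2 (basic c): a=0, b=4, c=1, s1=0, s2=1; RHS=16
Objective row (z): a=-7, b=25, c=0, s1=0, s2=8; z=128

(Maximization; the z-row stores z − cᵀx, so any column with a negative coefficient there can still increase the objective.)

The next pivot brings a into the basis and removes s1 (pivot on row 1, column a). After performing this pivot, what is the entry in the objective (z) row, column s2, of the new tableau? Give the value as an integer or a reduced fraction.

Pivot element is row 1, column a: 4.
Normalize row 1: new (row 1, s2) = 1/4 = 1/4.
z-row ← z-row − (-7)·(new row 1): 8 − (-7)·(1/4) = 39/4.

39/4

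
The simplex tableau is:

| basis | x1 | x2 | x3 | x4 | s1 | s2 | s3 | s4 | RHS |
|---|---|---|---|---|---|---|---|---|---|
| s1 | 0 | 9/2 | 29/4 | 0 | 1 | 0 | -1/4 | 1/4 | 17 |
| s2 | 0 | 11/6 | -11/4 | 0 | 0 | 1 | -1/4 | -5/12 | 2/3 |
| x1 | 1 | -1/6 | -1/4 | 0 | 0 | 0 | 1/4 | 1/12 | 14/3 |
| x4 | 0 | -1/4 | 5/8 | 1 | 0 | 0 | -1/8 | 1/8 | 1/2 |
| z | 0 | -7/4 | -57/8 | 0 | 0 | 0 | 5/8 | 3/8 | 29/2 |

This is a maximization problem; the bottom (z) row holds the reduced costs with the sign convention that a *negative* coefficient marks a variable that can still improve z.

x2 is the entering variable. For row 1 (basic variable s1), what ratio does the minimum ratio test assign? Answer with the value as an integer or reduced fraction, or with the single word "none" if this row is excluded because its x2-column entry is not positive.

34/9

Ratio = RHS / (x2 entry) = 17 / (9/2) = 34/9.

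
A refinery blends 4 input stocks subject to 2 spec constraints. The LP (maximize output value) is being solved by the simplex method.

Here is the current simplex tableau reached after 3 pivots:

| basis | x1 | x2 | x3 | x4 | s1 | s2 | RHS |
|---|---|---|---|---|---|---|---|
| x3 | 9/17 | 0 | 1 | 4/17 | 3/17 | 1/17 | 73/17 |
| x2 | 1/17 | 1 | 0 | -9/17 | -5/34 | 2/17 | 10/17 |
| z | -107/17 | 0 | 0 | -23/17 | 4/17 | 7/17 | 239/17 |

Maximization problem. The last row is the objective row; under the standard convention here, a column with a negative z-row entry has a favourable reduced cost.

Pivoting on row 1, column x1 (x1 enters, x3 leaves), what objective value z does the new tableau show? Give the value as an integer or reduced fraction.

586/9

Minimum ratio for x1: (73/17)/(9/17) = 73/9.
z changes by −(z-row coeff of x1)·ratio = −(-107/17)·(73/9) = 7811/153.
New z = 239/17 + (7811/153) = 586/9.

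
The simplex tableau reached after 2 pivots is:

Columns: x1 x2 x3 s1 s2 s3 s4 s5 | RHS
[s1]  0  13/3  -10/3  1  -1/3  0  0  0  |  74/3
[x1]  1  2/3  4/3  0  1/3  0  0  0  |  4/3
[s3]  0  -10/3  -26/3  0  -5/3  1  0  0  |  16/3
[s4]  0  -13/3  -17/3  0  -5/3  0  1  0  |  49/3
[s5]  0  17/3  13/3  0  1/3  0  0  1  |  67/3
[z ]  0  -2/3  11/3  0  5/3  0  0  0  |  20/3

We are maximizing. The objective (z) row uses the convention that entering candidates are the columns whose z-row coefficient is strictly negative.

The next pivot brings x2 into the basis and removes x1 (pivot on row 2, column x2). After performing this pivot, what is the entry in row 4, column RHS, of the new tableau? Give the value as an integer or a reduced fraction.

Pivot element is row 2, column x2: 2/3.
Normalize row 2: new (row 2, RHS) = (4/3)/(2/3) = 2.
row 4 ← row 4 − (-13/3)·(new row 2): 49/3 − (-13/3)·2 = 25.

25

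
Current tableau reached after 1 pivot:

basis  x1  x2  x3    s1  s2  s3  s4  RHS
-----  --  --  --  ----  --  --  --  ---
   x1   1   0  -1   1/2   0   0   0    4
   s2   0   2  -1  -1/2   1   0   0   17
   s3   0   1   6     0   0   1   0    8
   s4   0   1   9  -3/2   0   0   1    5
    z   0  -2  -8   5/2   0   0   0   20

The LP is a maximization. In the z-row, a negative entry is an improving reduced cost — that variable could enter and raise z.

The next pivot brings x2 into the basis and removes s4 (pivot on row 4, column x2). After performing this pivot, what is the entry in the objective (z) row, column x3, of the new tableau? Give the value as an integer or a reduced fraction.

Pivot element is row 4, column x2: 1.
Normalize row 4: new (row 4, x3) = 9/1 = 9.
z-row ← z-row − (-2)·(new row 4): -8 − (-2)·9 = 10.

10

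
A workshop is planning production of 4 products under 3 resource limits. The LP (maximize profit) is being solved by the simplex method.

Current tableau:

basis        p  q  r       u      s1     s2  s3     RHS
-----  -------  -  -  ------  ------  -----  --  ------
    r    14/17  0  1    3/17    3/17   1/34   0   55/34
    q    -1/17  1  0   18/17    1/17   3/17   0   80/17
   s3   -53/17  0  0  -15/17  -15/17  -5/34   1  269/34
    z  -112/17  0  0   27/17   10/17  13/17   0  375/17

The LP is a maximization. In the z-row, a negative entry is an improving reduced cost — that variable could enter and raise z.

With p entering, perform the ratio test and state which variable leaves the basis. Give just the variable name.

r

Ratios: row 1 (r): (55/34)/(14/17) = 55/28; row 2 (q): entry -1/17 ≤ 0, skip; row 3 (s3): entry -53/17 ≤ 0, skip.
Minimum ratio 55/28 is in the r row, so r leaves.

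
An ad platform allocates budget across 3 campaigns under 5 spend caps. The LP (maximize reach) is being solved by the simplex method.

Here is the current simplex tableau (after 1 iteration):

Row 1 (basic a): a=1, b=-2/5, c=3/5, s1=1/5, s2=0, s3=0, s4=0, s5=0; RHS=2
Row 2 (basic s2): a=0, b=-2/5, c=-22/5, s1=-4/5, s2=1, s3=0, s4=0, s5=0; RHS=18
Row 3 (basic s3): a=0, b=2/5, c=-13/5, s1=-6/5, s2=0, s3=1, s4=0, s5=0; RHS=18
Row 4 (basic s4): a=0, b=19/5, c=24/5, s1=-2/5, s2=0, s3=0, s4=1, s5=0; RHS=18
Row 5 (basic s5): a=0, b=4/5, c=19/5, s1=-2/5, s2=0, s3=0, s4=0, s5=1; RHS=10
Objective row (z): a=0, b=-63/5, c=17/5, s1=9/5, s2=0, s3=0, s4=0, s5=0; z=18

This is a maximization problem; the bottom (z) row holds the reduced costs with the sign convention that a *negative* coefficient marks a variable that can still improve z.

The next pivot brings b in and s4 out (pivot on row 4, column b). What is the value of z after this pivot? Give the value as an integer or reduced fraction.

1476/19

Minimum ratio for b: 18/(19/5) = 90/19.
z changes by −(z-row coeff of b)·ratio = −(-63/5)·(90/19) = 1134/19.
New z = 18 + (1134/19) = 1476/19.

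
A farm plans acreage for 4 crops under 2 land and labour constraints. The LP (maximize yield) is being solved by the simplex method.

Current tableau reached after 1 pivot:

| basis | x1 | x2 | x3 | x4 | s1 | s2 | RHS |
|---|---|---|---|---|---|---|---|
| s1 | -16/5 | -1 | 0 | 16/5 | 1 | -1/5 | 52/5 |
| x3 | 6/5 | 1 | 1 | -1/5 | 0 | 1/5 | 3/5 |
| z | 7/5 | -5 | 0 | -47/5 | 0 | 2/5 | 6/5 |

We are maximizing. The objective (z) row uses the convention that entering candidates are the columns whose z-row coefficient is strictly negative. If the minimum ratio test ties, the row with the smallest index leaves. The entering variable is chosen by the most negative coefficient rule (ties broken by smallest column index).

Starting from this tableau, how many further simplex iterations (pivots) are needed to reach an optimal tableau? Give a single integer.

pivot: x4 in, s1 out → z = 127/4
pivot: x1 in, x3 out → z = 167/4
pivot: x2 in, x1 out → z = 127/3
No improving column remains; optimal.

3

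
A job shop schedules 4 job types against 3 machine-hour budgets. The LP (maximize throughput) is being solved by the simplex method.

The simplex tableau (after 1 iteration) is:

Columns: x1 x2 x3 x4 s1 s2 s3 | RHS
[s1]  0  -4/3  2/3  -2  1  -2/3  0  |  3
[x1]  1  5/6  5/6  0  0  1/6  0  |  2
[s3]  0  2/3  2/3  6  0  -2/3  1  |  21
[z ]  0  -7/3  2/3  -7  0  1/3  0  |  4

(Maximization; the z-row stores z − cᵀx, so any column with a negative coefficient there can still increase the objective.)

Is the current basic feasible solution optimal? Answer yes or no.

Column x2 has objective-row coefficient -7/3, which is negative; an improving pivot exists, so not yet optimal.

no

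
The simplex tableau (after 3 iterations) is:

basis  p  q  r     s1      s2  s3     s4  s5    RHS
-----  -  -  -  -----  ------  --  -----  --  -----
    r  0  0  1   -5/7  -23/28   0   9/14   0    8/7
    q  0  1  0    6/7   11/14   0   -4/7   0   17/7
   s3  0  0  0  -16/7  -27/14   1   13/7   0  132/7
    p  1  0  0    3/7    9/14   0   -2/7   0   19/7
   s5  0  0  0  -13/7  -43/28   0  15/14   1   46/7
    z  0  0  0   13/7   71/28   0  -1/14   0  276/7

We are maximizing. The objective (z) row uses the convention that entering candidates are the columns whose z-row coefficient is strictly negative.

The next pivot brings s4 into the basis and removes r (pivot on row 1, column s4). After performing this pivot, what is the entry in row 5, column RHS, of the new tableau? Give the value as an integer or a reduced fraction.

14/3

Pivot element is row 1, column s4: 9/14.
Normalize row 1: new (row 1, RHS) = (8/7)/(9/14) = 16/9.
row 5 ← row 5 − (15/14)·(new row 1): 46/7 − (15/14)·(16/9) = 14/3.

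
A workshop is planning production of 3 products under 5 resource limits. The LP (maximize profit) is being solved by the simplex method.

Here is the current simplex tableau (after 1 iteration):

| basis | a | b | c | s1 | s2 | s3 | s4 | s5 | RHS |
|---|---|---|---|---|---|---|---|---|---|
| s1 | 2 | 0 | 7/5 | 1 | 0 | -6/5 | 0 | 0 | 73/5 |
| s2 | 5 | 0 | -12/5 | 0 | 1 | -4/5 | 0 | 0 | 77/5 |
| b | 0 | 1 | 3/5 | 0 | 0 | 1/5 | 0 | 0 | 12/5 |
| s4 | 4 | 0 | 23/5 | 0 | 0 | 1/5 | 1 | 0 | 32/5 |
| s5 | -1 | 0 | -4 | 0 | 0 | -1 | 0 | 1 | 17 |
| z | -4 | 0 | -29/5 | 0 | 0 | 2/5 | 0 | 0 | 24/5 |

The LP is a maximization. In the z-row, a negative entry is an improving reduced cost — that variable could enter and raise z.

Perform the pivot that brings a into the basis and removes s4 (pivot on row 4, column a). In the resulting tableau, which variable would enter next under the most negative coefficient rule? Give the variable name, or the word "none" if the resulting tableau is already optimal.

c

Pivot element 4. New z-row = old z-row − (-4)·(row 4/4).
Updated z-row coefficients: a: 0, b: 0, c: -6/5, s1: 0, s2: 0, s3: 3/5, s4: 1, s5: 0.
The most negative is -6/5 in column c, so c would enter next.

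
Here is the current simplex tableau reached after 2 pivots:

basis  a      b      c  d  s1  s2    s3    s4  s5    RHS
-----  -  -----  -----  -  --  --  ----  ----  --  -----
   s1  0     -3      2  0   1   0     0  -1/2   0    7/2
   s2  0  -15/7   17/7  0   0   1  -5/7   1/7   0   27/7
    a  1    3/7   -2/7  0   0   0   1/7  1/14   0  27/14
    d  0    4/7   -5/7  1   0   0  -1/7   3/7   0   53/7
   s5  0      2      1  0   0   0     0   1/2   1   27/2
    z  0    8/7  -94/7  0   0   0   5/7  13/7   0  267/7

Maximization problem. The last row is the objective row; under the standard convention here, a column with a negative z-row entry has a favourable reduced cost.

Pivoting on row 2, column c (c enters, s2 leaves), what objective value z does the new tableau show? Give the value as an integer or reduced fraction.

Minimum ratio for c: (27/7)/(17/7) = 27/17.
z changes by −(z-row coeff of c)·ratio = −(-94/7)·(27/17) = 2538/119.
New z = 267/7 + (2538/119) = 1011/17.

1011/17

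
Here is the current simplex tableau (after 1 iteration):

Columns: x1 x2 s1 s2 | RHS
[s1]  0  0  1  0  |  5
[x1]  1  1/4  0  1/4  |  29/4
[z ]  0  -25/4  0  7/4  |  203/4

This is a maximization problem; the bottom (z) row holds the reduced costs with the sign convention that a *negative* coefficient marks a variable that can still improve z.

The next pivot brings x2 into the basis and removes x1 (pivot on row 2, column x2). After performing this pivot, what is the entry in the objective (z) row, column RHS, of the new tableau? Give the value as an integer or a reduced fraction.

232

Pivot element is row 2, column x2: 1/4.
Normalize row 2: new (row 2, RHS) = (29/4)/(1/4) = 29.
z-row ← z-row − (-25/4)·(new row 2): 203/4 − (-25/4)·29 = 232.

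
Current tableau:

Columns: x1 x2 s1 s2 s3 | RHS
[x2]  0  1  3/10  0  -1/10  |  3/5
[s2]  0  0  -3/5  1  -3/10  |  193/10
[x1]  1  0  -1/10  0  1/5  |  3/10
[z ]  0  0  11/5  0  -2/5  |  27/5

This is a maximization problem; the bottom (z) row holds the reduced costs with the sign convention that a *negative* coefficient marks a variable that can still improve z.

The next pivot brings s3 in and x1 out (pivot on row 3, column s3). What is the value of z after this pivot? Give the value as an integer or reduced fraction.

6

Minimum ratio for s3: (3/10)/(1/5) = 3/2.
z changes by −(z-row coeff of s3)·ratio = −(-2/5)·(3/2) = 3/5.
New z = 27/5 + (3/5) = 6.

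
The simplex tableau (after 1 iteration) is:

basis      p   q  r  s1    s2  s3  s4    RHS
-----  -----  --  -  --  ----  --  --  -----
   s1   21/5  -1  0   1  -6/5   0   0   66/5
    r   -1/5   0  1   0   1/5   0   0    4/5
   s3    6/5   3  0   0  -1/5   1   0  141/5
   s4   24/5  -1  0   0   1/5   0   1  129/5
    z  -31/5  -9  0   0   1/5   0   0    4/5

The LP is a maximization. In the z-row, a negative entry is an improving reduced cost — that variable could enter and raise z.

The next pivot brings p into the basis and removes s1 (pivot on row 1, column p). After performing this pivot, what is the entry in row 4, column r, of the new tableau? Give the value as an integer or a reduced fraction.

0

Pivot element is row 1, column p: 21/5.
Normalize row 1: new (row 1, r) = 0/(21/5) = 0.
row 4 ← row 4 − (24/5)·(new row 1): 0 − (24/5)·0 = 0.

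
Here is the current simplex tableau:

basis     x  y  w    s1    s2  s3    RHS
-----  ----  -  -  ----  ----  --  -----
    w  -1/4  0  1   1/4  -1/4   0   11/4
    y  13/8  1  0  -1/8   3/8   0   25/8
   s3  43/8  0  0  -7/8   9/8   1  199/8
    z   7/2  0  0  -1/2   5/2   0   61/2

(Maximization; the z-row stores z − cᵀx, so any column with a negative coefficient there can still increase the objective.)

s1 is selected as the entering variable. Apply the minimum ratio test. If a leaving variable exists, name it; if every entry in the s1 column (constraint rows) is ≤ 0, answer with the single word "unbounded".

w

Ratios: row 1 (w): (11/4)/(1/4) = 11; row 2 (y): entry -1/8 ≤ 0, skip; row 3 (s3): entry -7/8 ≤ 0, skip.
Minimum ratio is in the w row, so w leaves.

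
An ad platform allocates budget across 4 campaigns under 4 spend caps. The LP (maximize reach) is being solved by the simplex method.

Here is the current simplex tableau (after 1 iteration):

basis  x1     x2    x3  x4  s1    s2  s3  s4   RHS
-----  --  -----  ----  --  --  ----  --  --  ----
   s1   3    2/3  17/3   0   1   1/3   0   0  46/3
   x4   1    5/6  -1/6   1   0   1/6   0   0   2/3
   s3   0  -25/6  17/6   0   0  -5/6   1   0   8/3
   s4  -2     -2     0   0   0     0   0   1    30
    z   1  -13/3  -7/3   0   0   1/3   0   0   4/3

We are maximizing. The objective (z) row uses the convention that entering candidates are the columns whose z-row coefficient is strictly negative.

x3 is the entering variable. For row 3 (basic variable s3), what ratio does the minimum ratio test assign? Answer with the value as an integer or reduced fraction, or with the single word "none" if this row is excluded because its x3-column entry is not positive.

Ratio = RHS / (x3 entry) = (8/3) / (17/6) = 16/17.

16/17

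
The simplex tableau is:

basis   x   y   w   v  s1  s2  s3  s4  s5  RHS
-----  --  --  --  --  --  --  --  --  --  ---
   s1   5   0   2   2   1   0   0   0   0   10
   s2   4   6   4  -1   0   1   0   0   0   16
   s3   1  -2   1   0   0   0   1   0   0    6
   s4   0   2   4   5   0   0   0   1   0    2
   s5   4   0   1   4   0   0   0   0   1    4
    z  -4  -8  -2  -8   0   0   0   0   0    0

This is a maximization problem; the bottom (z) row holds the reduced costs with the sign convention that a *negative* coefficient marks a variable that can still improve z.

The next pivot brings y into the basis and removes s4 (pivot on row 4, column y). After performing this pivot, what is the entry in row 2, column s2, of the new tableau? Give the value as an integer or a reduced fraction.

1

Pivot element is row 4, column y: 2.
Normalize row 4: new (row 4, s2) = 0/2 = 0.
row 2 ← row 2 − 6·(new row 4): 1 − 6·0 = 1.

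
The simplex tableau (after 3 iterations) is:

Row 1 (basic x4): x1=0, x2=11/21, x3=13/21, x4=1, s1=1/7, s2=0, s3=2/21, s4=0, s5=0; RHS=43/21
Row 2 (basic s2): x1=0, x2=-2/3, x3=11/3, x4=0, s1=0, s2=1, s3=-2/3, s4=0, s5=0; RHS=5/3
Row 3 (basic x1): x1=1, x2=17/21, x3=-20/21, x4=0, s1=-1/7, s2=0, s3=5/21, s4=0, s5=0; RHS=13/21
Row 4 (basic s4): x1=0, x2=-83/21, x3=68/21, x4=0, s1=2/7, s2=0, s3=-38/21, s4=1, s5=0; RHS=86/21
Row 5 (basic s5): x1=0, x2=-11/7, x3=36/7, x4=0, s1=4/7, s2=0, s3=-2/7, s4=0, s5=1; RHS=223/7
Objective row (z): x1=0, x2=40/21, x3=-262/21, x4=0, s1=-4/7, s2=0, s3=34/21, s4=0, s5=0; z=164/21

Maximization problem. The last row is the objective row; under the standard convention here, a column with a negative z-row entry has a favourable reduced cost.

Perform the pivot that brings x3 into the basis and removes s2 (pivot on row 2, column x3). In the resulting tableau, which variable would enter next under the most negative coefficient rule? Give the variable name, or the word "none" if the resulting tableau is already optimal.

Pivot element 11/3. New z-row = old z-row − (-262/21)·(row 2/(11/3)).
Updated z-row coefficients: x1: 0, x2: -4/11, x3: 0, x4: 0, s1: -4/7, s2: 262/77, s3: -50/77, s4: 0, s5: 0.
The most negative is -50/77 in column s3, so s3 would enter next.

s3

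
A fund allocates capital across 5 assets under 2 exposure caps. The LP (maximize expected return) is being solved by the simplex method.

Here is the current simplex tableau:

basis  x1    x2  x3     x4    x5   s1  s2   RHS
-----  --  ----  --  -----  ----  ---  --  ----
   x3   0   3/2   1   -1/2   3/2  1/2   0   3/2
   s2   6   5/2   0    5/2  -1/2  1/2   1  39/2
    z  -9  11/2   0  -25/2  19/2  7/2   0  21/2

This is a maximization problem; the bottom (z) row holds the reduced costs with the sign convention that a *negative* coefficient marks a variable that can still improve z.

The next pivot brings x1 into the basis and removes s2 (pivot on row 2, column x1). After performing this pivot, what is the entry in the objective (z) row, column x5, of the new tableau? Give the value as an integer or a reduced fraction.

35/4

Pivot element is row 2, column x1: 6.
Normalize row 2: new (row 2, x5) = (-1/2)/6 = -1/12.
z-row ← z-row − (-9)·(new row 2): 19/2 − (-9)·(-1/12) = 35/4.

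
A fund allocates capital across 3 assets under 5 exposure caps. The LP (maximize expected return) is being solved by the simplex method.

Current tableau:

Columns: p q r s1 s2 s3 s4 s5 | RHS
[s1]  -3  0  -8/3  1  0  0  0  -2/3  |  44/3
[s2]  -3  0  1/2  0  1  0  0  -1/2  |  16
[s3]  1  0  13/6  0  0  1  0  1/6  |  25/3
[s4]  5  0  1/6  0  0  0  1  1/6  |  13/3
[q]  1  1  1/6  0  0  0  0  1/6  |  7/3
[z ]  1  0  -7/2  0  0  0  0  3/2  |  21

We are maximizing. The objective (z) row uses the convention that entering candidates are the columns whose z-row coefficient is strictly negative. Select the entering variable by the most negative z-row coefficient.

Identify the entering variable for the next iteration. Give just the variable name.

r

Objective-row coefficients: p: 1, q: 0, r: -7/2, s1: 0, s2: 0, s3: 0, s4: 0, s5: 3/2.
The most negative is -7/2 in column r, so r enters.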